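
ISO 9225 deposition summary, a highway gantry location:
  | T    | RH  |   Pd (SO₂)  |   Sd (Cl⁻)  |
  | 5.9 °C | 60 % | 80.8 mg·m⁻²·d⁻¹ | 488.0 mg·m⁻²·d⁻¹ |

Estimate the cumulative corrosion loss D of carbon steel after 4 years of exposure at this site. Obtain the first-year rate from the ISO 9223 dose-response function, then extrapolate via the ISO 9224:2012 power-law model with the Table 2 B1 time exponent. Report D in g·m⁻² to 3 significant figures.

D(4) = 1.21e+03 g·m⁻²

carbon steel: T≤10 °C ⇒ hinge +0.150·(5.9−10) = -0.6150
  Pd branch = 1.77·Pd^0.52·e^(0.02·RH+f) = 31.18 μm/a
  Cl⁻ term: 0.102·488.0^0.62·exp(0.033·60+0.04·5.9) = 43.43
  sum: 31.18 + 43.43 → r_corr = 74.61 μm/a
Power-law: D(4) = r_corr · 4^0.523
  D(4) = 74.61 × 4^0.523 = 74.61 × 2.065 = 154.1 μm
  Mass loss = 154.1 μm × 7.85 g/cm³ = 1209 g·m⁻²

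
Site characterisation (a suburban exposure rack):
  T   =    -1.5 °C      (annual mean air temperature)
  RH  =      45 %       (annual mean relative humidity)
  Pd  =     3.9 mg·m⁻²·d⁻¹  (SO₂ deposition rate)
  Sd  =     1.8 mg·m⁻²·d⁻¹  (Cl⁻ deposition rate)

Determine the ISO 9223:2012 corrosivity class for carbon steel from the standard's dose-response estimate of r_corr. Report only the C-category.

carbon steel: temperature factor f = +0.150·(-11.5) = -1.7250
  SO₂ term: 1.77·3.9^0.52·exp(0.02·45-1.7250) = 1.574
  Cl⁻ term: 0.102·1.8^0.62·exp(0.033·45+0.04·-1.5) = 0.6106
  r_corr = 1.574 + 0.6106 = 2.185 μm/a
ISO 9223 Table 2 (carbon steel): 1.3 < 2.18 ≤ 25 μm/a ⇒ C2

C2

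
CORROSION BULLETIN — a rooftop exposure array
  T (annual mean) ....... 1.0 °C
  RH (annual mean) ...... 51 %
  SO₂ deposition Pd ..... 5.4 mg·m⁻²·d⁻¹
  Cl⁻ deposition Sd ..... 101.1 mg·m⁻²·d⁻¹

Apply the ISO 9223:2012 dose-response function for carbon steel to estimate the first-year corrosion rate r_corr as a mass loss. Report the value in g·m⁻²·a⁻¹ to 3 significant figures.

r_corr = 102 g·m⁻²·a⁻¹

carbon steel: T≤10 °C ⇒ hinge +0.150·(1.0−10) = -1.3500
  SO₂ term: 1.77·5.4^0.52·exp(0.02·51-1.3500) = 3.058
  Cl⁻ term: 0.102·101.1^0.62·exp(0.033·51+0.04·1.0) = 9.996
  r_corr = 3.058 + 9.996 = 13.05 μm/a
Convert to mass loss: 13.05 μm/a × 7.85 g/cm³ = 102.5 g·m⁻²·a⁻¹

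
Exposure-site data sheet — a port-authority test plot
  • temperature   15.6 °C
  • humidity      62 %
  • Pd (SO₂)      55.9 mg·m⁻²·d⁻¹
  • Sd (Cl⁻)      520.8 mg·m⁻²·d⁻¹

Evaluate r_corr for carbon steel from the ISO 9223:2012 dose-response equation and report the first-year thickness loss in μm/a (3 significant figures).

r_corr = 108 μm/a

carbon steel: T>10 °C ⇒ hinge -0.054·(15.6−10) = -0.3024
  sulphur-dioxide contribution → 36.63 μm/a
  chloride contribution → 71.2 μm/a
  total first-year rate 107.8 μm/a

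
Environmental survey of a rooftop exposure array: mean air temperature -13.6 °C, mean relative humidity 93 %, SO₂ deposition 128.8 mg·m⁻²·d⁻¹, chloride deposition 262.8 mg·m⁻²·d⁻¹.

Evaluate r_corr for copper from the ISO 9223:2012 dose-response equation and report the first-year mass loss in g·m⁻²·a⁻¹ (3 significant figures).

r_corr = 8.11 g·m⁻²·a⁻¹

copper: T≤10 °C ⇒ hinge +0.126·(-13.6−10) = -2.9736
  SO₂ term: 0.0053·128.8^0.26·exp(0.059·93-2.9736) = 0.2314
  Sd branch = 0.01025·Sd^0.27·e^(0.036·RH+0.049·T) = 0.6739 μm/a
  r_corr = 0.2314 + 0.6739 = 0.9054 μm/a
Convert to mass loss: 0.9054 μm/a × 8.96 g/cm³ = 8.112 g·m⁻²·a⁻¹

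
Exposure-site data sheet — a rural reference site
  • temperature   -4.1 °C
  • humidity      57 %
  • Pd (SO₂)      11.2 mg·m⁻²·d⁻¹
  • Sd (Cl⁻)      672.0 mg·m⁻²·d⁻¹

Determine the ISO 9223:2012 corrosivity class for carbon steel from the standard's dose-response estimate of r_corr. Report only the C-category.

C3

carbon steel: T≤10 °C ⇒ hinge +0.150·(-4.1−10) = -2.1150
  SO₂ term: 1.77·11.2^0.52·exp(0.02·57-2.1150) = 2.345
  Cl⁻ term: 0.102·672.0^0.62·exp(0.033·57+0.04·-4.1) = 32.16
  sum: 2.345 + 32.16 → r_corr = 34.5 μm/a
ISO 9223 Table 2 (carbon steel): 25 < 34.5 ≤ 50 μm/a ⇒ C3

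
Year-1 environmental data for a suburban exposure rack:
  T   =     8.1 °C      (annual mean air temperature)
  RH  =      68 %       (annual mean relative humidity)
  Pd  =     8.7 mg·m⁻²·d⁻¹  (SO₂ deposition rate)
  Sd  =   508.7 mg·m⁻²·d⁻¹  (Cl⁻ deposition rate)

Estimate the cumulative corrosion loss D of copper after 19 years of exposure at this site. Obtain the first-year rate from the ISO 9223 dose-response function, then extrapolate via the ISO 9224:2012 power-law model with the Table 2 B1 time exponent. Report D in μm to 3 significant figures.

D(19) = 9.64 μm

copper: T≤10 °C ⇒ hinge +0.126·(8.1−10) = -0.2394
  sulphur-dioxide contribution → 0.4045 μm/a
  chloride contribution → 0.9484 μm/a
  ⇒ r_corr(copper) = 1.353 μm/a
Power-law: D(19) = r_corr · 19^0.667
  D(19) = 1.353 × 19^0.667 = 1.353 × 7.127 = 9.643 μm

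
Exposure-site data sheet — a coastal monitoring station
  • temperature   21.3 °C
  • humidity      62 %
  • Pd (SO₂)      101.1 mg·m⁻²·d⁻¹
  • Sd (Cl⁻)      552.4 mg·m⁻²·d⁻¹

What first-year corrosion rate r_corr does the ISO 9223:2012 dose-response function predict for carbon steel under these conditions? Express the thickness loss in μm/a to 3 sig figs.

r_corr = 129 μm/a

carbon steel: f(T) = -0.054·(T−10) [T>10 °C] = -0.6102
  Pd branch = 1.77·Pd^0.52·e^(0.02·RH+f) = 36.64 μm/a
  Sd branch = 0.102·Sd^0.62·e^(0.033·RH+0.04·T) = 92.76 μm/a
  r_corr = 36.64 + 92.76 = 129.4 μm/a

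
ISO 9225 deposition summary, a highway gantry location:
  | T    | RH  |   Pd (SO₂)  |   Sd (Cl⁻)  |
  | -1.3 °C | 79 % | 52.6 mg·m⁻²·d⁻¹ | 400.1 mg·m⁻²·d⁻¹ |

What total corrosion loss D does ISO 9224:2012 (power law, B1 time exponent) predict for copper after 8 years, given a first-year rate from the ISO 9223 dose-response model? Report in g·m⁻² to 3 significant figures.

D(8) = 43.4 g·m⁻²

copper: temperature factor f = +0.126·(-11.3) = -1.4238
  Pd branch = 0.0053·Pd^0.26·e^(0.059·RH+f) = 0.3781 μm/a
  Sd branch = 0.01025·Sd^0.27·e^(0.036·RH+0.049·T) = 0.8333 μm/a
  r_corr = 0.3781 + 0.8333 = 1.211 μm/a
ISO 9224: D(t) = r_corr · t^b with b = 0.667 (copper, B1)
  D(8) = 1.211 × 8^0.667 = 1.211 × 4.003 = 4.849 μm
  Mass loss = 4.849 μm × 8.96 g/cm³ = 43.45 g·m⁻²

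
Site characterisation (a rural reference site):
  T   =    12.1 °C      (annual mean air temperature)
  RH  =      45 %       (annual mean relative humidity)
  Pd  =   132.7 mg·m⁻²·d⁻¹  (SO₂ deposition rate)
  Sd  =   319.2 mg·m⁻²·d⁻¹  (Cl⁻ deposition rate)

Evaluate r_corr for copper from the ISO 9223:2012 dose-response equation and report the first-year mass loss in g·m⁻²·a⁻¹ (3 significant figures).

r_corr = 6.02 g·m⁻²·a⁻¹

copper: T>10 °C ⇒ hinge -0.080·(12.1−10) = -0.1680
  SO₂ term: 0.0053·132.7^0.26·exp(0.059·45-0.1680) = 0.2271
  Sd branch = 0.01025·Sd^0.27·e^(0.036·RH+0.049·T) = 0.4445 μm/a
  r_corr = 0.2271 + 0.4445 = 0.6716 μm/a
Convert to mass loss: 0.6716 μm/a × 8.96 g/cm³ = 6.018 g·m⁻²·a⁻¹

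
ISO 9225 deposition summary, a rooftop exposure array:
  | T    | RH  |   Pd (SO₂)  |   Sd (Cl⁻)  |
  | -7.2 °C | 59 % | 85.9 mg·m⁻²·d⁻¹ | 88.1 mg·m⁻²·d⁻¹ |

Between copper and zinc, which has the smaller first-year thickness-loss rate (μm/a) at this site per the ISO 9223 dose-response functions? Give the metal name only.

copper

copper: T≤10 °C ⇒ hinge +0.126·(-7.2−10) = -2.1672
  Pd branch = 0.0053·Pd^0.26·e^(0.059·RH+f) = 0.06276 μm/a
  Sd branch = 0.01025·Sd^0.27·e^(0.036·RH+0.049·T) = 0.2019 μm/a
  r_corr = 0.06276 + 0.2019 = 0.2646 μm/a
zinc: T≤10 °C ⇒ hinge +0.038·(-7.2−10) = -0.6536
  SO₂ term: 0.0129·85.9^0.44·exp(0.046·59-0.6536) = 0.7184
  Sd branch = 0.0175·Sd^0.57·e^(0.008·RH+0.085·T) = 0.1954 μm/a
  sum: 0.7184 + 0.1954 → r_corr = 0.9138 μm/a
Ordering by μm/a: zinc (0.914) > copper (0.265)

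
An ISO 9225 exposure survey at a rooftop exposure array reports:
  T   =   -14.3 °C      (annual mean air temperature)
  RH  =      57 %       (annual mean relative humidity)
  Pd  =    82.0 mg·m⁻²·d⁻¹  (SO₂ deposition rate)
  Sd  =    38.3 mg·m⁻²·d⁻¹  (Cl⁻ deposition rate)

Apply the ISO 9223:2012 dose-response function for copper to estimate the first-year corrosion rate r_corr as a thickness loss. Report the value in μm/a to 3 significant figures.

r_corr = 0.128 μm/a

copper: f(T) = +0.126·(T−10) [T≤10 °C] = -3.0618
  Pd branch = 0.0053·Pd^0.26·e^(0.059·RH+f) = 0.02253 μm/a
  Cl⁻ term: 0.01025·38.3^0.27·exp(0.036·57+0.049·-14.3) = 0.1059
  r_corr = 0.02253 + 0.1059 = 0.1285 μm/a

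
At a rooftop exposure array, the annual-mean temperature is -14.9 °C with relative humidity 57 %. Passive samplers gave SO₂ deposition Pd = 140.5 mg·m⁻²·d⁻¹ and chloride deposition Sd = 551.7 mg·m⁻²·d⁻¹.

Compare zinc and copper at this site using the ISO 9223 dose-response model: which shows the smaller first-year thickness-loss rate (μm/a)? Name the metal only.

copper

zinc: temperature factor f = +0.038·(-24.9) = -0.9462
  SO₂ term: 0.0129·140.5^0.44·exp(0.046·57-0.9462) = 0.6072
  Sd branch = 0.0175·Sd^0.57·e^(0.008·RH+0.085·T) = 0.2843 μm/a
  r_corr = 0.6072 + 0.2843 = 0.8916 μm/a
copper: f(T) = +0.126·(T−10) [T≤10 °C] = -3.1374
  SO₂ term: 0.0053·140.5^0.26·exp(0.059·57-3.1374) = 0.02402
  Cl⁻ term: 0.01025·551.7^0.27·exp(0.036·57+0.049·-14.9) = 0.2114
  r_corr = 0.02402 + 0.2114 = 0.2354 μm/a
Ordering by μm/a: zinc (0.892) > copper (0.235)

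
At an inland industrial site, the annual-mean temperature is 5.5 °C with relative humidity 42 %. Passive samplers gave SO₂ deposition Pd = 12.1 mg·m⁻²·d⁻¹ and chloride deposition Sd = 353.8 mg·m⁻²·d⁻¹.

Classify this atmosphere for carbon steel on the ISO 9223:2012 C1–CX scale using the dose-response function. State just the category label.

carbon steel: T≤10 °C ⇒ hinge +0.150·(5.5−10) = -0.6750
  sulphur-dioxide contribution → 7.633 μm/a
  chloride contribution → 19.33 μm/a
  total first-year rate 26.97 μm/a
Category bounds: 25…50 μm/a bracket r_corr ⇒ C3

C3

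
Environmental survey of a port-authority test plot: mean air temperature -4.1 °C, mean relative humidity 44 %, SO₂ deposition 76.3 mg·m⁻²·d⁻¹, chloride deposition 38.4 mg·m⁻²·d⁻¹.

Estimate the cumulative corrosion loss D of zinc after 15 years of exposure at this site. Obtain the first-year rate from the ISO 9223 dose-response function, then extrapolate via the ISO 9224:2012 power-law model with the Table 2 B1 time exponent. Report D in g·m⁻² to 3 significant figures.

D(15) = 33.9 g·m⁻²

zinc: f(T) = +0.038·(T−10) [T≤10 °C] = -0.5358
  SO₂ term: 0.0129·76.3^0.44·exp(0.046·44-0.5358) = 0.3848
  Sd branch = 0.0175·Sd^0.57·e^(0.008·RH+0.085·T) = 0.1405 μm/a
  sum: 0.3848 + 0.1405 → r_corr = 0.5253 μm/a
ISO 9224: D(t) = r_corr · t^b with b = 0.813 (zinc, B1)
  D(15) = 0.5253 × 15^0.813 = 0.5253 × 9.04 = 4.748 μm
  Mass loss = 4.748 μm × 7.14 g/cm³ = 33.9 g·m⁻²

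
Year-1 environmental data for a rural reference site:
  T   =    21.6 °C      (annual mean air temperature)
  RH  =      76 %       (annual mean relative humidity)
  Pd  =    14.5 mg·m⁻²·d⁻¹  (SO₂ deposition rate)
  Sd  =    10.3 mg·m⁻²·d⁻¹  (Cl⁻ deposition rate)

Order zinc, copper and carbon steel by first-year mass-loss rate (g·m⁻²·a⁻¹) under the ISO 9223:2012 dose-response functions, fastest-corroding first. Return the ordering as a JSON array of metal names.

zinc: T>10 °C ⇒ hinge -0.071·(21.6−10) = -0.8236
  SO₂ term: 0.0129·14.5^0.44·exp(0.046·76-0.8236) = 0.6056
  Sd branch = 0.0175·Sd^0.57·e^(0.008·RH+0.085·T) = 0.7617 μm/a
  sum: 0.6056 + 0.7617 → r_corr = 1.367 μm/a
  mass loss = 1.367 μm/a × 7.14 g/cm³ = 9.763 g·m⁻²·a⁻¹
copper: f(T) = -0.080·(T−10) [T>10 °C] = -0.9280
  SO₂ term: 0.0053·14.5^0.26·exp(0.059·76-0.9280) = 0.372
  Sd branch = 0.01025·Sd^0.27·e^(0.036·RH+0.049·T) = 0.8552 μm/a
  r_corr = 0.372 + 0.8552 = 1.227 μm/a
  mass loss = 1.227 μm/a × 8.96 g/cm³ = 11 g·m⁻²·a⁻¹
carbon steel: T>10 °C ⇒ hinge -0.054·(21.6−10) = -0.6264
  SO₂ term: 1.77·14.5^0.52·exp(0.02·76-0.6264) = 17.38
  Sd branch = 0.102·Sd^0.62·e^(0.033·RH+0.04·T) = 12.62 μm/a
  r_corr = 17.38 + 12.62 = 30 μm/a
  mass loss = 30 μm/a × 7.85 g/cm³ = 235.5 g·m⁻²·a⁻¹
Ordering by g·m⁻²·a⁻¹: carbon steel (235) > copper (11) > zinc (9.76)

["carbon steel", "copper", "zinc"]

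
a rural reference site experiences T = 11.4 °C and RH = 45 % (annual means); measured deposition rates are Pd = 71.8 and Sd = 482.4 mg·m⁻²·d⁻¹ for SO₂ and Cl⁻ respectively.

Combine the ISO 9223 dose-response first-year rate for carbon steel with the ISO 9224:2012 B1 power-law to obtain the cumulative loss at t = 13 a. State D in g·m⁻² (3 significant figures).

carbon steel: f(T) = -0.054·(T−10) [T>10 °C] = -0.0756
  SO₂ term: 1.77·71.8^0.52·exp(0.02·45-0.0756) = 37.26
  Sd branch = 0.102·Sd^0.62·e^(0.033·RH+0.04·T) = 32.76 μm/a
  sum: 37.26 + 32.76 → r_corr = 70.01 μm/a
Long-term exponent b (ISO 9224 Table 2, B1) = 0.523
  D(13) = 70.01 × 13^0.523 = 70.01 × 3.825 = 267.8 μm
  Mass loss = 267.8 μm × 7.85 g/cm³ = 2102 g·m⁻²

D(13) = 2.10e+03 g·m⁻²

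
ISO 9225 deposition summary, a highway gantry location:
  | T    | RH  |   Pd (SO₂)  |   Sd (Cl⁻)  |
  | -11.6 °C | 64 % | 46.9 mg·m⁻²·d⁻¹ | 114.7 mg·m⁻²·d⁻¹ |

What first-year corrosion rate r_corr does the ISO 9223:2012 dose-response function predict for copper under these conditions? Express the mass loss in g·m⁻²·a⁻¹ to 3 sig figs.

copper: T≤10 °C ⇒ hinge +0.126·(-11.6−10) = -2.7216
  Pd branch = 0.0053·Pd^0.26·e^(0.059·RH+f) = 0.04137 μm/a
  Sd branch = 0.01025·Sd^0.27·e^(0.036·RH+0.049·T) = 0.2092 μm/a
  r_corr = 0.04137 + 0.2092 = 0.2506 μm/a
Convert to mass loss: 0.2506 μm/a × 8.96 g/cm³ = 2.245 g·m⁻²·a⁻¹

r_corr = 2.25 g·m⁻²·a⁻¹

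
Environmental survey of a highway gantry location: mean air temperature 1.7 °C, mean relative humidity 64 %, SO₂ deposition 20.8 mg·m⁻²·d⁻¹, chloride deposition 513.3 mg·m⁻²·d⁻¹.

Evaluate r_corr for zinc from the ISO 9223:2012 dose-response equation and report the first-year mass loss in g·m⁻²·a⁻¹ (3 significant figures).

zinc: temperature factor f = +0.038·(-8.3) = -0.3154
  Pd branch = 0.0129·Pd^0.44·e^(0.046·RH+f) = 0.6794 μm/a
  Cl⁻ term: 0.0175·513.3^0.57·exp(0.008·64+0.085·1.7) = 1.183
  sum: 0.6794 + 1.183 → r_corr = 1.863 μm/a
Convert to mass loss: 1.863 μm/a × 7.14 g/cm³ = 13.3 g·m⁻²·a⁻¹

r_corr = 13.3 g·m⁻²·a⁻¹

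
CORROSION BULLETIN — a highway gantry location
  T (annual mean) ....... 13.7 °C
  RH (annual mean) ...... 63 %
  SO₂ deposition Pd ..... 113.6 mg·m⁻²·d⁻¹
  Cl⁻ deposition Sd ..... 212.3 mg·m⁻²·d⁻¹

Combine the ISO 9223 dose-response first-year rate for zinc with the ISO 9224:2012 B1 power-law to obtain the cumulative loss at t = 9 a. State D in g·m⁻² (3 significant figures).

zinc: T>10 °C ⇒ hinge -0.071·(13.7−10) = -0.2627
  SO₂ term: 0.0129·113.6^0.44·exp(0.046·63-0.2627) = 1.444
  Sd branch = 0.0175·Sd^0.57·e^(0.008·RH+0.085·T) = 1.968 μm/a
  r_corr = 1.444 + 1.968 = 3.412 μm/a
Power-law: D(9) = r_corr · 9^0.813
  D(9) = 3.412 × 9^0.813 = 3.412 × 5.968 = 20.36 μm
  Mass loss = 20.36 μm × 7.14 g/cm³ = 145.4 g·m⁻²

D(9) = 145 g·m⁻²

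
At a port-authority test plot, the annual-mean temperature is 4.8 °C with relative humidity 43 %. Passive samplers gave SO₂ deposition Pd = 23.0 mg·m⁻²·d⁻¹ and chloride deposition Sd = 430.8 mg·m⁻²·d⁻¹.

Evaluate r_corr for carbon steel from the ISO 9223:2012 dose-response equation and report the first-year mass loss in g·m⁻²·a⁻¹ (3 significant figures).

r_corr = 249 g·m⁻²·a⁻¹

carbon steel: temperature factor f = +0.150·(-5.2) = -0.7800
  SO₂ term: 1.77·23.0^0.52·exp(0.02·43-0.7800) = 9.791
  Sd branch = 0.102·Sd^0.62·e^(0.033·RH+0.04·T) = 21.95 μm/a
  r_corr = 9.791 + 21.95 = 31.74 μm/a
Convert to mass loss: 31.74 μm/a × 7.85 g/cm³ = 249.2 g·m⁻²·a⁻¹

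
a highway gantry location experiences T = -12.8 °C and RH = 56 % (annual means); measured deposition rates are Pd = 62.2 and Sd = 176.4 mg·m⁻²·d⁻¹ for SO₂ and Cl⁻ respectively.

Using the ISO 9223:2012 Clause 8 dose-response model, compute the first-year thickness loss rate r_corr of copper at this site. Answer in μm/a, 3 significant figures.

r_corr = 0.190 μm/a

copper: T≤10 °C ⇒ hinge +0.126·(-12.8−10) = -2.8728
  Pd branch = 0.0053·Pd^0.26·e^(0.059·RH+f) = 0.02387 μm/a
  Cl⁻ term: 0.01025·176.4^0.27·exp(0.036·56+0.049·-12.8) = 0.1661
  sum: 0.02387 + 0.1661 → r_corr = 0.19 μm/a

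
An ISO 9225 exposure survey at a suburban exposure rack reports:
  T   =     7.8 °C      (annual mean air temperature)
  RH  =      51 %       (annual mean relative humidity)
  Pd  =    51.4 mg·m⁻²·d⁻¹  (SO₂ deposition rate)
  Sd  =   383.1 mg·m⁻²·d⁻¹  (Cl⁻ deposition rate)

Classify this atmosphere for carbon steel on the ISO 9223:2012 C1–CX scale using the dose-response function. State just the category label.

C4

carbon steel: temperature factor f = +0.150·(-2.2) = -0.3300
  Pd branch = 1.77·Pd^0.52·e^(0.02·RH+f) = 27.37 μm/a
  Cl⁻ term: 0.102·383.1^0.62·exp(0.033·51+0.04·7.8) = 29.97
  sum: 27.37 + 29.97 → r_corr = 57.34 μm/a
ISO 9223 Table 2 (carbon steel): 50 < 57.3 ≤ 80 μm/a ⇒ C4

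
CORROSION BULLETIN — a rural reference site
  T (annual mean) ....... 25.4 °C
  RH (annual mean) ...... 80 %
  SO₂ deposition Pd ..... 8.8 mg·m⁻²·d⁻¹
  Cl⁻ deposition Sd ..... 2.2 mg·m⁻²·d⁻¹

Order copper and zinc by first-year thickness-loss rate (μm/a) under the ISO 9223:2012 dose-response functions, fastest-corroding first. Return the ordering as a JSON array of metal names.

copper: temperature factor f = -0.080·(15.4) = -1.2320
  Pd branch = 0.0053·Pd^0.26·e^(0.059·RH+f) = 0.3053 μm/a
  Cl⁻ term: 0.01025·2.2^0.27·exp(0.036·80+0.049·25.4) = 0.7843
  r_corr = 0.3053 + 0.7843 = 1.09 μm/a
zinc: temperature factor f = -0.071·(15.4) = -1.0934
  SO₂ term: 0.0129·8.8^0.44·exp(0.046·80-1.0934) = 0.4462
  Sd branch = 0.0175·Sd^0.57·e^(0.008·RH+0.085·T) = 0.4506 μm/a
  r_corr = 0.4462 + 0.4506 = 0.8968 μm/a
Ordering by μm/a: copper (1.09) > zinc (0.897)

["copper", "zinc"]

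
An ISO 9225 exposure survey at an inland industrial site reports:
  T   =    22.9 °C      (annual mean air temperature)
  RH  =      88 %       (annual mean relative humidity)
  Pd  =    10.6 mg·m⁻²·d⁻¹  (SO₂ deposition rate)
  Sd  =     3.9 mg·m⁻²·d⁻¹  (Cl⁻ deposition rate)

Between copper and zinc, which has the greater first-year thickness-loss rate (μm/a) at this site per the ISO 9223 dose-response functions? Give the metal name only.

copper: temperature factor f = -0.080·(12.9) = -1.0320
  sulphur-dioxide contribution → 0.6274 μm/a
  chloride contribution → 1.08 μm/a
  total first-year rate 1.708 μm/a
zinc: temperature factor f = -0.071·(12.9) = -0.9159
  sulphur-dioxide contribution → 0.8356 μm/a
  chloride contribution → 0.5383 μm/a
  total first-year rate 1.374 μm/a
Ordering by μm/a: copper (1.71) > zinc (1.37)

copper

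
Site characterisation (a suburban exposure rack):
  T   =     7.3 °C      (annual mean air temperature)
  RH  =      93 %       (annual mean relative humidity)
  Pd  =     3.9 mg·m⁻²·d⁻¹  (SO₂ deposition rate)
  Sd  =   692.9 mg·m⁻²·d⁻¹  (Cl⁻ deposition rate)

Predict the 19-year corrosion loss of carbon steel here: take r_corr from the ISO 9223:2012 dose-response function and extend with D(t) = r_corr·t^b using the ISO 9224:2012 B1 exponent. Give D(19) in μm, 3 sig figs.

carbon steel: f(T) = +0.150·(T−10) [T≤10 °C] = -0.4050
  sulphur-dioxide contribution → 15.39 μm/a
  chloride contribution → 169.6 μm/a
  ⇒ r_corr(carbon steel) = 185 μm/a
Power-law: D(19) = r_corr · 19^0.523
  D(19) = 185 × 19^0.523 = 185 × 4.664 = 862.9 μm

D(19) = 863 μm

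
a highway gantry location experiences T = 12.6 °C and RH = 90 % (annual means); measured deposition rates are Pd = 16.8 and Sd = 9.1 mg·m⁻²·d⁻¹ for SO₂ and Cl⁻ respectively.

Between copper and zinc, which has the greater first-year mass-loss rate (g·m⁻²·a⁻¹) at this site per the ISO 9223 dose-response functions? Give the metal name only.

copper

copper: temperature factor f = -0.080·(2.6) = -0.2080
  sulphur-dioxide contribution → 1.814 μm/a
  chloride contribution → 0.8809 μm/a
  total first-year rate 2.695 μm/a
  mass loss = 2.695 μm/a × 8.96 g/cm³ = 24.15 g·m⁻²·a⁻¹
zinc: T>10 °C ⇒ hinge -0.071·(12.6−10) = -0.1846
  sulphur-dioxide contribution → 2.331 μm/a
  chloride contribution → 0.3694 μm/a
  ⇒ r_corr(zinc) = 2.7 μm/a
  mass loss = 2.7 μm/a × 7.14 g/cm³ = 19.28 g·m⁻²·a⁻¹
Ordering by g·m⁻²·a⁻¹: copper (24.1) > zinc (19.3)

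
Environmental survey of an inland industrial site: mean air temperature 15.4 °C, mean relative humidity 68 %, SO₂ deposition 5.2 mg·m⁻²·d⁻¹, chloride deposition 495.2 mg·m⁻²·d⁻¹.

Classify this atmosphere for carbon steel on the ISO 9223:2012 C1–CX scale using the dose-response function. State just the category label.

C5

carbon steel: T>10 °C ⇒ hinge -0.054·(15.4−10) = -0.2916
  Pd branch = 1.77·Pd^0.52·e^(0.02·RH+f) = 12.14 μm/a
  Cl⁻ term: 0.102·495.2^0.62·exp(0.033·68+0.04·15.4) = 83.45
  sum: 12.14 + 83.45 → r_corr = 95.6 μm/a
95.6 μm/a falls in (80, 200] for carbon steel → category C5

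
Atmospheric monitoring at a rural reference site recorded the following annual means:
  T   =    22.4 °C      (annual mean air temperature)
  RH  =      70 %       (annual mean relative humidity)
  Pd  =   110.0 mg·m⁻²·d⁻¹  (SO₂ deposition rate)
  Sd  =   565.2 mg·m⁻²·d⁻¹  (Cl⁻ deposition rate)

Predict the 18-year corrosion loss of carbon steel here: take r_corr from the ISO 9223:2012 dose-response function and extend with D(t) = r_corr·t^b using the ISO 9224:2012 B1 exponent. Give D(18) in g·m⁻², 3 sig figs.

carbon steel: f(T) = -0.054·(T−10) [T>10 °C] = -0.6696
  SO₂ term: 1.77·110.0^0.52·exp(0.02·70-0.6696) = 42.34
  Sd branch = 0.102·Sd^0.62·e^(0.033·RH+0.04·T) = 128 μm/a
  r_corr = 42.34 + 128 = 170.4 μm/a
Power-law: D(18) = r_corr · 18^0.523
  D(18) = 170.4 × 18^0.523 = 170.4 × 4.534 = 772.5 μm
  Mass loss = 772.5 μm × 7.85 g/cm³ = 6064 g·m⁻²

D(18) = 6.06e+03 g·m⁻²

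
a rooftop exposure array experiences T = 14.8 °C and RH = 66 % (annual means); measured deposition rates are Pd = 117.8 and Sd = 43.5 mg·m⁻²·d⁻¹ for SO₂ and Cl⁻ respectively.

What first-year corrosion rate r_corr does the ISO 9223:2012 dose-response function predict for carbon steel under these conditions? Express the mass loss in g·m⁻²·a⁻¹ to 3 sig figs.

r_corr = 612 g·m⁻²·a⁻¹

carbon steel: f(T) = -0.054·(T−10) [T>10 °C] = -0.2592
  SO₂ term: 1.77·117.8^0.52·exp(0.02·66-0.2592) = 61.05
  Cl⁻ term: 0.102·43.5^0.62·exp(0.033·66+0.04·14.8) = 16.88
  sum: 61.05 + 16.88 → r_corr = 77.93 μm/a
Convert to mass loss: 77.93 μm/a × 7.85 g/cm³ = 611.8 g·m⁻²·a⁻¹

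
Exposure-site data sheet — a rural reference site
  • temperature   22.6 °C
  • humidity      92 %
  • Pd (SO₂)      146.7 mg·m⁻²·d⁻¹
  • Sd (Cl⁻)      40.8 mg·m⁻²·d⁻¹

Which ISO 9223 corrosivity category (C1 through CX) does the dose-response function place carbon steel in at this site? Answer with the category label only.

C5

carbon steel: T>10 °C ⇒ hinge -0.054·(22.6−10) = -0.6804
  SO₂ term: 1.77·146.7^0.52·exp(0.02·92-0.6804) = 75.53
  Cl⁻ term: 0.102·40.8^0.62·exp(0.033·92+0.04·22.6) = 52.28
  sum: 75.53 + 52.28 → r_corr = 127.8 μm/a
Category bounds: 80…200 μm/a bracket r_corr ⇒ C5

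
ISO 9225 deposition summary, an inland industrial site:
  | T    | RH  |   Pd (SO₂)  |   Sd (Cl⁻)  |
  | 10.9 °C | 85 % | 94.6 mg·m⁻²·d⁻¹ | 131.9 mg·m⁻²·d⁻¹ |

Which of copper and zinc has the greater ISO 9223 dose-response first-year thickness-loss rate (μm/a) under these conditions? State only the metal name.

zinc

copper: temperature factor f = -0.080·(0.9) = -0.0720
  sulphur-dioxide contribution → 2.425 μm/a
  chloride contribution → 1.393 μm/a
  total first-year rate 3.819 μm/a
zinc: temperature factor f = -0.071·(0.9) = -0.0639
  sulphur-dioxide contribution → 4.47 μm/a
  chloride contribution → 1.41 μm/a
  total first-year rate 5.88 μm/a
Ordering by μm/a: zinc (5.88) > copper (3.82)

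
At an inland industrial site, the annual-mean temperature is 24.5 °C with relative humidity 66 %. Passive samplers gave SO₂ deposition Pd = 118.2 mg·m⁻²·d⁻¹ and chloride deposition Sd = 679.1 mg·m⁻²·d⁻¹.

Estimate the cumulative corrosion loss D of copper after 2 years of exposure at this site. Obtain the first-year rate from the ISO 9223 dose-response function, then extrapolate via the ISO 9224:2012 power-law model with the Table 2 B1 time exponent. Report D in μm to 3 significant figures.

D(2) = 3.83 μm

copper: f(T) = -0.080·(T−10) [T>10 °C] = -1.1600
  Pd branch = 0.0053·Pd^0.26·e^(0.059·RH+f) = 0.2822 μm/a
  Cl⁻ term: 0.01025·679.1^0.27·exp(0.036·66+0.049·24.5) = 2.131
  sum: 0.2822 + 2.131 → r_corr = 2.413 μm/a
Power-law: D(2) = r_corr · 2^0.667
  D(2) = 2.413 × 2^0.667 = 2.413 × 1.588 = 3.832 μm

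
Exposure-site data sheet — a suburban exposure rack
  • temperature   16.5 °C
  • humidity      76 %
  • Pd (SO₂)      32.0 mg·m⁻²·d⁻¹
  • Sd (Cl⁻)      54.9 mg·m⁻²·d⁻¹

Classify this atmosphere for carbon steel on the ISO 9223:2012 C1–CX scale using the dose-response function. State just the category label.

carbon steel: T>10 °C ⇒ hinge -0.054·(16.5−10) = -0.3510
  sulphur-dioxide contribution → 34.54 μm/a
  chloride contribution → 29.04 μm/a
  total first-year rate 63.58 μm/a
63.6 μm/a falls in (50, 80] for carbon steel → category C4

C4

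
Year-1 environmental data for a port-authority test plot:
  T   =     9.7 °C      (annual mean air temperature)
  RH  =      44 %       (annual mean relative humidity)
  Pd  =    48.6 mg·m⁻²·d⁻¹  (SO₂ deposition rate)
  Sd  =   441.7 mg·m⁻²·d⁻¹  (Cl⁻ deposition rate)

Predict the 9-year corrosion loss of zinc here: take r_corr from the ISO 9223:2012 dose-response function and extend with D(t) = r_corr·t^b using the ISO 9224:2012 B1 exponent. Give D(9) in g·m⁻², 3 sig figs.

zinc: T≤10 °C ⇒ hinge +0.038·(9.7−10) = -0.0114
  Pd branch = 0.0129·Pd^0.44·e^(0.046·RH+f) = 0.5331 μm/a
  Cl⁻ term: 0.0175·441.7^0.57·exp(0.008·44+0.085·9.7) = 1.827
  sum: 0.5331 + 1.827 → r_corr = 2.36 μm/a
ISO 9224: D(t) = r_corr · t^b with b = 0.813 (zinc, B1)
  D(9) = 2.36 × 9^0.813 = 2.36 × 5.968 = 14.08 μm
  Mass loss = 14.08 μm × 7.14 g/cm³ = 100.6 g·m⁻²

D(9) = 101 g·m⁻²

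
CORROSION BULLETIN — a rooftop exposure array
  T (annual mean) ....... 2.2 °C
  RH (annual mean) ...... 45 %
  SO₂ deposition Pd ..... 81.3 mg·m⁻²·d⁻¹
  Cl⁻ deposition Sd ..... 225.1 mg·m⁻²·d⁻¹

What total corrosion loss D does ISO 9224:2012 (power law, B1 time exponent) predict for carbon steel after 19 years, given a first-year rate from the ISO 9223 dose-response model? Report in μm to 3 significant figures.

D(19) = 128 μm

carbon steel: temperature factor f = +0.150·(-7.8) = -1.1700
  SO₂ term: 1.77·81.3^0.52·exp(0.02·45-1.1700) = 13.3
  Cl⁻ term: 0.102·225.1^0.62·exp(0.033·45+0.04·2.2) = 14.13
  r_corr = 13.3 + 14.13 = 27.44 μm/a
Long-term exponent b (ISO 9224 Table 2, B1) = 0.523
  D(19) = 27.44 × 19^0.523 = 27.44 × 4.664 = 128 μm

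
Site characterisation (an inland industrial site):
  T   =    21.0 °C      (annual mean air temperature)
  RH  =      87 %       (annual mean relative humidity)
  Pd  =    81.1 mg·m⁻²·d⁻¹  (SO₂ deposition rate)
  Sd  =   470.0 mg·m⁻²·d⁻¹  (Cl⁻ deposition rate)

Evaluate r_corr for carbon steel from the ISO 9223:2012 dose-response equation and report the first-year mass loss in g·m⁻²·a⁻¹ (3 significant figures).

r_corr = 1.92e+03 g·m⁻²·a⁻¹

carbon steel: T>10 °C ⇒ hinge -0.054·(21.0−10) = -0.5940
  Pd branch = 1.77·Pd^0.52·e^(0.02·RH+f) = 54.75 μm/a
  Sd branch = 0.102·Sd^0.62·e^(0.033·RH+0.04·T) = 189.2 μm/a
  r_corr = 54.75 + 189.2 = 244 μm/a
Convert to mass loss: 244 μm/a × 7.85 g/cm³ = 1915 g·m⁻²·a⁻¹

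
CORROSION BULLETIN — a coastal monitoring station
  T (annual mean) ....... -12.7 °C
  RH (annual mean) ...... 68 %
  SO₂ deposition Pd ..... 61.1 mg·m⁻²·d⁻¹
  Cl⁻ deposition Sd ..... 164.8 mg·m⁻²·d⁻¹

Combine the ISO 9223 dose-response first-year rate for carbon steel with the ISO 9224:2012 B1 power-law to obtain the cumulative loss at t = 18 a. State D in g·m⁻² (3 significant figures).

carbon steel: f(T) = +0.150·(T−10) [T≤10 °C] = -3.4050
  sulphur-dioxide contribution → 1.943 μm/a
  chloride contribution → 13.71 μm/a
  total first-year rate 15.65 μm/a
Power-law: D(18) = r_corr · 18^0.523
  D(18) = 15.65 × 18^0.523 = 15.65 × 4.534 = 70.98 μm
  Mass loss = 70.98 μm × 7.85 g/cm³ = 557.2 g·m⁻²

D(18) = 557 g·m⁻²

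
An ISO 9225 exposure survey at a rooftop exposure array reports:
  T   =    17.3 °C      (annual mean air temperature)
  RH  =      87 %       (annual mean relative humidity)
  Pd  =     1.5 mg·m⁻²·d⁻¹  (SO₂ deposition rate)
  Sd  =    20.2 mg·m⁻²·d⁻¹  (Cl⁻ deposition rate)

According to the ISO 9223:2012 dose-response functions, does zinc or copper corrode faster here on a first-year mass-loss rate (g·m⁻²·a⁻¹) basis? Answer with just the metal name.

copper

zinc: temperature factor f = -0.071·(7.3) = -0.5183
  sulphur-dioxide contribution → 0.5024 μm/a
  chloride contribution → 0.8472 μm/a
  ⇒ r_corr(zinc) = 1.35 μm/a
  mass loss = 1.35 μm/a × 7.14 g/cm³ = 9.636 g·m⁻²·a⁻¹
copper: f(T) = -0.080·(T−10) [T>10 °C] = -0.5840
  sulphur-dioxide contribution → 0.5568 μm/a
  chloride contribution → 1.235 μm/a
  total first-year rate 1.791 μm/a
  mass loss = 1.791 μm/a × 8.96 g/cm³ = 16.05 g·m⁻²·a⁻¹
Ordering by g·m⁻²·a⁻¹: copper (16.1) > zinc (9.64)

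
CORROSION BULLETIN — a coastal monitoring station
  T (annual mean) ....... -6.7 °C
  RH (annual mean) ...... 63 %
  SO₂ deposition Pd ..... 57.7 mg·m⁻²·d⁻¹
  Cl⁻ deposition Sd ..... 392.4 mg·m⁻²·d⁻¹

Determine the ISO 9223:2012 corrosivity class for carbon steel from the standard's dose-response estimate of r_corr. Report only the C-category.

C3

carbon steel: f(T) = +0.150·(T−10) [T≤10 °C] = -2.5050
  SO₂ term: 1.77·57.7^0.52·exp(0.02·63-2.5050) = 4.198
  Cl⁻ term: 0.102·392.4^0.62·exp(0.033·63+0.04·-6.7) = 25.31
  sum: 4.198 + 25.31 → r_corr = 29.5 μm/a
29.5 μm/a falls in (25, 50] for carbon steel → category C3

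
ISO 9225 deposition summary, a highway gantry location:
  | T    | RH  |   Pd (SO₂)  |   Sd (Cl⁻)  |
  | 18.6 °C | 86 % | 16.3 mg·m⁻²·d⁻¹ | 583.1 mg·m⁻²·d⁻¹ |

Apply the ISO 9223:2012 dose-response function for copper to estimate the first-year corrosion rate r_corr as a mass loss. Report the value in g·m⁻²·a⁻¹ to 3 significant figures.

copper: f(T) = -0.080·(T−10) [T>10 °C] = -0.6880
  SO₂ term: 0.0053·16.3^0.26·exp(0.059·86-0.6880) = 0.8795
  Cl⁻ term: 0.01025·583.1^0.27·exp(0.036·86+0.049·18.6) = 3.147
  r_corr = 0.8795 + 3.147 = 4.026 μm/a
Convert to mass loss: 4.026 μm/a × 8.96 g/cm³ = 36.08 g·m⁻²·a⁻¹

r_corr = 36.1 g·m⁻²·a⁻¹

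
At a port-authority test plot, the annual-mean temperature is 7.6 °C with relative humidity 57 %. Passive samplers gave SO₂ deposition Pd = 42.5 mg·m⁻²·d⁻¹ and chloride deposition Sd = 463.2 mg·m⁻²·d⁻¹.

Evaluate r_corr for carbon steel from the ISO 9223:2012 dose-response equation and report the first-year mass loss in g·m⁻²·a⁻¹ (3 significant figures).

r_corr = 533 g·m⁻²·a⁻¹

carbon steel: temperature factor f = +0.150·(-2.4) = -0.3600
  sulphur-dioxide contribution → 27.13 μm/a
  chloride contribution → 40.77 μm/a
  total first-year rate 67.9 μm/a
Convert to mass loss: 67.9 μm/a × 7.85 g/cm³ = 533 g·m⁻²·a⁻¹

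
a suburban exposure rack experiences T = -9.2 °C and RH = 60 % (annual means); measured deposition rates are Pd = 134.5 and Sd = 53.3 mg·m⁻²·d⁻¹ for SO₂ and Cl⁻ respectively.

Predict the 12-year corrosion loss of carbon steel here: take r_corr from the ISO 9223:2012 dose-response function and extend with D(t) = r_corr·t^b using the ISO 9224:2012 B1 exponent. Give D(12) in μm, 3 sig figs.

D(12) = 37.5 μm

carbon steel: f(T) = +0.150·(T−10) [T≤10 °C] = -2.8800
  SO₂ term: 1.77·134.5^0.52·exp(0.02·60-2.8800) = 4.22
  Sd branch = 0.102·Sd^0.62·e^(0.033·RH+0.04·T) = 6.015 μm/a
  r_corr = 4.22 + 6.015 = 10.24 μm/a
ISO 9224: D(t) = r_corr · t^b with b = 0.523 (carbon steel, B1)
  D(12) = 10.24 × 12^0.523 = 10.24 × 3.668 = 37.54 μm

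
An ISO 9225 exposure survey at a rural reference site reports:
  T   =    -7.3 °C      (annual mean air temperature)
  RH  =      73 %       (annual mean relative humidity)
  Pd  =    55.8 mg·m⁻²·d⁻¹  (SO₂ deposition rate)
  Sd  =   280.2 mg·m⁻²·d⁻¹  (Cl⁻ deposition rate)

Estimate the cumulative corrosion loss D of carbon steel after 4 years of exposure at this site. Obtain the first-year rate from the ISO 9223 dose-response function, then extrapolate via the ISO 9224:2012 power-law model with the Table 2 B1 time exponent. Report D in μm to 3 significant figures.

carbon steel: temperature factor f = +0.150·(-17.3) = -2.5950
  SO₂ term: 1.77·55.8^0.52·exp(0.02·73-2.5950) = 4.606
  Cl⁻ term: 0.102·280.2^0.62·exp(0.033·73+0.04·-7.3) = 27.89
  sum: 4.606 + 27.89 → r_corr = 32.49 μm/a
ISO 9224: D(t) = r_corr · t^b with b = 0.523 (carbon steel, B1)
  D(4) = 32.49 × 4^0.523 = 32.49 × 2.065 = 67.09 μm

D(4) = 67.1 μm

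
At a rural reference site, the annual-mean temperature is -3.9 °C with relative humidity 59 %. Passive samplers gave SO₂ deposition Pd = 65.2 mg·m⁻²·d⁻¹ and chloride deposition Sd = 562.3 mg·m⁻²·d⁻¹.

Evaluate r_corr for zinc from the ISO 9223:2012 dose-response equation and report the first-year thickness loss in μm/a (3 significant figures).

r_corr = 1.47 μm/a

zinc: T≤10 °C ⇒ hinge +0.038·(-3.9−10) = -0.5282
  sulphur-dioxide contribution → 0.7213 μm/a
  chloride contribution → 0.7439 μm/a
  ⇒ r_corr(zinc) = 1.465 μm/a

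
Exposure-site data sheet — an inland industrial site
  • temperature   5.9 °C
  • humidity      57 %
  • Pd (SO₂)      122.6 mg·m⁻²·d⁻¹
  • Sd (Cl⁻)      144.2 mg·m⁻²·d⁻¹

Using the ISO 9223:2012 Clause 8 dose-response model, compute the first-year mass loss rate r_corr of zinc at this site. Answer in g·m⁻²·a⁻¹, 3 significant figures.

r_corr = 14.5 g·m⁻²·a⁻¹

zinc: f(T) = +0.038·(T−10) [T≤10 °C] = -0.1558
  sulphur-dioxide contribution → 1.261 μm/a
  chloride contribution → 0.7753 μm/a
  ⇒ r_corr(zinc) = 2.036 μm/a
Convert to mass loss: 2.036 μm/a × 7.14 g/cm³ = 14.54 g·m⁻²·a⁻¹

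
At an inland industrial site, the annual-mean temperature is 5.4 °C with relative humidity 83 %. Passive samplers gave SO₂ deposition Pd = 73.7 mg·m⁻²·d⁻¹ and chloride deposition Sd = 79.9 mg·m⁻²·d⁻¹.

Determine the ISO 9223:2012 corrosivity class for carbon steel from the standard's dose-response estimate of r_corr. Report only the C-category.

C4

carbon steel: T≤10 °C ⇒ hinge +0.150·(5.4−10) = -0.6900
  Pd branch = 1.77·Pd^0.52·e^(0.02·RH+f) = 43.68 μm/a
  Cl⁻ term: 0.102·79.9^0.62·exp(0.033·83+0.04·5.4) = 29.62
  sum: 43.68 + 29.62 → r_corr = 73.3 μm/a
73.3 μm/a falls in (50, 80] for carbon steel → category C4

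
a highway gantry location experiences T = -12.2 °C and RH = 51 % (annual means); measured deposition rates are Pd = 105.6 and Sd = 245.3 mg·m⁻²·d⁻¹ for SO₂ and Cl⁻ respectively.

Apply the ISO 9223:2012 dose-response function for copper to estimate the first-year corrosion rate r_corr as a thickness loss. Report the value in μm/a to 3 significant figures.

copper: temperature factor f = +0.126·(-22.2) = -2.7972
  SO₂ term: 0.0053·105.6^0.26·exp(0.059·51-2.7972) = 0.022
  Sd branch = 0.01025·Sd^0.27·e^(0.036·RH+0.049·T) = 0.1562 μm/a
  sum: 0.022 + 0.1562 → r_corr = 0.1782 μm/a

r_corr = 0.178 μm/a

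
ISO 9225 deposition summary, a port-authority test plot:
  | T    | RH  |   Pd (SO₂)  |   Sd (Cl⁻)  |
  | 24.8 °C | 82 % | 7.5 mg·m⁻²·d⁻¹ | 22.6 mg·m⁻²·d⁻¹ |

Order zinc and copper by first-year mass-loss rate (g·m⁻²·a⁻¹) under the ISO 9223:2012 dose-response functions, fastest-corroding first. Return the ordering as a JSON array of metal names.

zinc: f(T) = -0.071·(T−10) [T>10 °C] = -1.0508
  Pd branch = 0.0129·Pd^0.44·e^(0.046·RH+f) = 0.4758 μm/a
  Sd branch = 0.0175·Sd^0.57·e^(0.008·RH+0.085·T) = 1.642 μm/a
  sum: 0.4758 + 1.642 → r_corr = 2.117 μm/a
  mass loss = 2.117 μm/a × 7.14 g/cm³ = 15.12 g·m⁻²·a⁻¹
copper: temperature factor f = -0.080·(14.8) = -1.1840
  SO₂ term: 0.0053·7.5^0.26·exp(0.059·82-1.1840) = 0.3457
  Sd branch = 0.01025·Sd^0.27·e^(0.036·RH+0.049·T) = 1.535 μm/a
  r_corr = 0.3457 + 1.535 = 1.881 μm/a
  mass loss = 1.881 μm/a × 8.96 g/cm³ = 16.85 g·m⁻²·a⁻¹
Ordering by g·m⁻²·a⁻¹: copper (16.9) > zinc (15.1)

["copper", "zinc"]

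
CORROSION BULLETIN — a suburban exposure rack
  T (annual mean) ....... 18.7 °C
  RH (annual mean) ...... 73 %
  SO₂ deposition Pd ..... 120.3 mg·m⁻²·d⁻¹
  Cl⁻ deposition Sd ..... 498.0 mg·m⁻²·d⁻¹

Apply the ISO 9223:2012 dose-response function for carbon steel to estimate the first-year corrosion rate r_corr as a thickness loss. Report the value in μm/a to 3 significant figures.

carbon steel: T>10 °C ⇒ hinge -0.054·(18.7−10) = -0.4698
  Pd branch = 1.77·Pd^0.52·e^(0.02·RH+f) = 57.51 μm/a
  Sd branch = 0.102·Sd^0.62·e^(0.033·RH+0.04·T) = 112.7 μm/a
  r_corr = 57.51 + 112.7 = 170.2 μm/a

r_corr = 170 μm/a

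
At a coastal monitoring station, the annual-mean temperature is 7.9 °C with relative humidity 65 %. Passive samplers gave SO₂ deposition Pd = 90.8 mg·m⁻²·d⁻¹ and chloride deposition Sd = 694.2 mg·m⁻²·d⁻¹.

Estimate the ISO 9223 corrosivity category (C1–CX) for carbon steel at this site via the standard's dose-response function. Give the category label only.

carbon steel: f(T) = +0.150·(T−10) [T≤10 °C] = -0.3150
  sulphur-dioxide contribution → 49.43 μm/a
  chloride contribution → 69.04 μm/a
  total first-year rate 118.5 μm/a
118 μm/a falls in (80, 200] for carbon steel → category C5

C5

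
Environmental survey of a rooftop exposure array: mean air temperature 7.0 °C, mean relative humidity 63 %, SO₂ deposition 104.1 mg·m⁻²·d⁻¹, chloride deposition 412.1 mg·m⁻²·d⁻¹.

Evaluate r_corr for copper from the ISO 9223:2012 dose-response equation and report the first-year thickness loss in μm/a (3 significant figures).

r_corr = 1.21 μm/a

copper: f(T) = +0.126·(T−10) [T≤10 °C] = -0.3780
  SO₂ term: 0.0053·104.1^0.26·exp(0.059·63-0.3780) = 0.4999
  Cl⁻ term: 0.01025·412.1^0.27·exp(0.036·63+0.049·7.0) = 0.7091
  r_corr = 0.4999 + 0.7091 = 1.209 μm/a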